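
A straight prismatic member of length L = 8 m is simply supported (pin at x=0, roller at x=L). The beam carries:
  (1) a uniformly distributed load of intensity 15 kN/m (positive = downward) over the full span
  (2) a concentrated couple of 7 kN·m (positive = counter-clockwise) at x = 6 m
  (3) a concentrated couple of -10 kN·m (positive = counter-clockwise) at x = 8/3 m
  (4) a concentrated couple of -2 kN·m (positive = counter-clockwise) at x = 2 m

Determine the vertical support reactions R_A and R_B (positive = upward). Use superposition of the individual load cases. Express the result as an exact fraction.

Load 1 — uniform load w=15 kN/m over full span:
  R_A = wL/2 = 15·8/2 = 60 kN
  R_B = wL/2 = 15·8/2 = 60 kN
Load 2 — applied couple M₀=7 kN·m at a=6 m (b=L-a=2):
  R_A = M₀/L = 7/8 kN
  R_B = -M₀/L = -7/8 kN
Load 3 — applied couple M₀=-10 kN·m at a=8/3 m (b=L-a=16/3):
  R_A = M₀/L = (-10)/8 = -5/4 kN
  R_B = -M₀/L = -(-10)/8 = 5/4 kN
Load 4 — applied couple M₀=-2 kN·m at a=2 m (b=L-a=6):
  R_A = M₀/L = (-2)/8 = -1/4 kN
  R_B = -M₀/L = -(-2)/8 = 1/4 kN
Superposition: R_A = 475/8 kN, R_B = 485/8 kN

R_A = 475/8 kN, R_B = 485/8 kN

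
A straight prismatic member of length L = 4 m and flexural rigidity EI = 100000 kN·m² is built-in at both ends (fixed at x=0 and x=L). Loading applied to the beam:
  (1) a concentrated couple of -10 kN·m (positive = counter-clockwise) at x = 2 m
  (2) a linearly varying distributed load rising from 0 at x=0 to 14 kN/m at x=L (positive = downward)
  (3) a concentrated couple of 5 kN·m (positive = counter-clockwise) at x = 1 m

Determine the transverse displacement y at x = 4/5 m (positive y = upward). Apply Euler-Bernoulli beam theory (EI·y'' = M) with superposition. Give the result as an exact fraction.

Load 1 — applied couple M₀=-10 kN·m at a=2 m (b=L-a=2):
  y_1 = (R_Ax³/6 - M_Ax²/2)/EI  [x≤a] with R_A=-15/4, M_A=-5/2 = ((-15/4)·(4/5)³/6 - (-5/2)·(4/5)²/2)/100000 = 3/625000 m
Load 2 — triangular load w₀=14 kN/m (0→w₀ over full span):
  y_2 = -w₀x²(L-x)²(x+2L)/(120LEI) = -14·(4/5)²·(4-(4/5))²·((4/5)+2·4)/(120·4·100000) = -2464/146484375 m
Load 3 — applied couple M₀=5 kN·m at a=1 m (b=L-a=3):
  y_3 = (R_Ax³/6 - M_Ax²/2)/EI  [x≤a] with R_A=45/32, M_A=-15/16 = ((45/32)·(4/5)³/6 - (-15/16)·(4/5)²/2)/100000 = 21/5000000 m
Superposition: y = Σ y_i = -73321/9375000000 m ≈ -0.000008 m

y(4/5) = -73321/9375000000 m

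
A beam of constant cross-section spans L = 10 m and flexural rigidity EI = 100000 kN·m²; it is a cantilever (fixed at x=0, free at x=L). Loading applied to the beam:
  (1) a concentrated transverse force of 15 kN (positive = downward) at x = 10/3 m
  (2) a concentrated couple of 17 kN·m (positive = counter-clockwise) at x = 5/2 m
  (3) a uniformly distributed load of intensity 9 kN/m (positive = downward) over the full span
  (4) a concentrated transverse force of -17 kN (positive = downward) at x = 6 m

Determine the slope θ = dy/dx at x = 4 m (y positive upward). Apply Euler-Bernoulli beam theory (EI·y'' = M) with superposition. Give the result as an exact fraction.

θ(4) = -5669/600000 rad

Load 1 — point force P=15 kN at a=10/3 m (b=L-a=20/3):
  θ_1 = -Pa²/(2EI)  [x>a] = -15·(10/3)²/(2·100000) = -1/1200 rad
Load 2 — applied couple M₀=17 kN·m at a=5/2 m (b=L-a=15/2):
  θ_2 = M₀a/EI  [x>a] = 17·(5/2)/100000 = 17/40000 rad
Load 3 — uniform load w=9 kN/m over full span:
  θ_3 = -wx(x²-3Lx+3L²)/(6EI) = -9·4·(4²-3·10·4+3·10²)/(6·100000) = -147/12500 rad
Load 4 — point force P=-17 kN at a=6 m (b=L-a=4):
  θ_4 = -Px(2a-x)/(2EI)  [x≤a] = -(-17)·4·(2·6-4)/(2·100000) = 17/6250 rad
Superposition: θ = Σ θ_i = -5669/600000 rad ≈ -0.009448 rad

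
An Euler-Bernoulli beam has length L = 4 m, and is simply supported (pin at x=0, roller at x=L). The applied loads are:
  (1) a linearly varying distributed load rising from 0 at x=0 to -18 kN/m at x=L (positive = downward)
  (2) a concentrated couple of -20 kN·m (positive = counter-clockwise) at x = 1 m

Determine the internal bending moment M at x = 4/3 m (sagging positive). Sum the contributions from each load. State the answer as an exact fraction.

Load 1 — triangular load w₀=-18 kN/m (0→w₀ over full span):
  M_1 = w₀Lx/6 - w₀x³/(6L) = (-18)·4·(4/3)/6 - (-18)·(4/3)³/(6·4) = -128/9 kN·m
Load 2 — applied couple M₀=-20 kN·m at a=1 m (b=L-a=3):
  M_2 = M₀x/L - M₀  [x>a] = (-20)·(4/3)/4 - (-20) = 40/3 kN·m
Superposition: M = Σ M_i = -8/9 kN·m ≈ -0.888889 kN·m

M(4/3) = -8/9 kN·m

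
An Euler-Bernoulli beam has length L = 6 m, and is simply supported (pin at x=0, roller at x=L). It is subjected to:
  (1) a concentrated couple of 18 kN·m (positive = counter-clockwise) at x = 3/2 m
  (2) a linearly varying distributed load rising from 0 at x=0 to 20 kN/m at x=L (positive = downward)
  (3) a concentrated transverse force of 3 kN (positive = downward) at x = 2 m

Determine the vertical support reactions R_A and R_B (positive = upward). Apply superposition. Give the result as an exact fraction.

Load 1 — applied couple M₀=18 kN·m at a=3/2 m (b=L-a=9/2):
  R_A = M₀/L = 18/6 = 3 kN
  R_B = -M₀/L = -18/6 = -3 kN
Load 2 — triangular load w₀=20 kN/m (0→w₀ over full span):
  R_A = w₀L/6 = 20·6/6 = 20 kN
  R_B = w₀L/3 = 20·6/3 = 40 kN
Load 3 — point force P=3 kN at a=2 m (b=L-a=4):
  R_A = Pb/L = 3·4/6 = 2 kN
  R_B = Pa/L = 3·2/6 = 1 kN
Superposition: R_A = 25 kN, R_B = 38 kN

R_A = 25 kN, R_B = 38 kN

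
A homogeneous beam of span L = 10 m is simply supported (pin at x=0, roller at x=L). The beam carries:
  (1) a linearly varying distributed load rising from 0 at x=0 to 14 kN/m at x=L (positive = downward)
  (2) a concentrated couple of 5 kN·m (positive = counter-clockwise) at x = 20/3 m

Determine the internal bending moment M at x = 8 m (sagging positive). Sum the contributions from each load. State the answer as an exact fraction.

M(8) = 331/5 kN·m

Load 1 — triangular load w₀=14 kN/m (0→w₀ over full span):
  M_1 = w₀Lx/6 - w₀x³/(6L) = 14·10·8/6 - 14·8³/(6·10) = 336/5 kN·m
Load 2 — applied couple M₀=5 kN·m at a=20/3 m (b=L-a=10/3):
  M_2 = M₀x/L - M₀  [x>a] = 5·8/10 - 5 = -1 kN·m
Superposition: M = Σ M_i = 331/5 kN·m ≈ 66.200000 kN·m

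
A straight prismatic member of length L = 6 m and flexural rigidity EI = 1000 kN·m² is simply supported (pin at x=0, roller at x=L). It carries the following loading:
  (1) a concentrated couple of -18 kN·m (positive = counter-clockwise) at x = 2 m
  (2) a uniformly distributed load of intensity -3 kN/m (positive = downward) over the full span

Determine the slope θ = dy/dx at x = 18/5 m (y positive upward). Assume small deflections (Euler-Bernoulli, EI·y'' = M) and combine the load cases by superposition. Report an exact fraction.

Load 1 — applied couple M₀=-18 kN·m at a=2 m (b=L-a=4):
  θ_1 = (M₀x²/(2L)-M₀(x-a)+C₁)/EI  [x>a] with C₁=M₀(3b²-L²)/(6L)=-6 = ((-18)·(18/5)²/(2·6)-(-18)·((18/5)-2)+(-6))/1000 = 21/6250 rad
Load 2 — uniform load w=-3 kN/m over full span:
  θ_2 = -w(L³-6Lx²+4x³)/(24EI) = -(-3)·(6³-6·6·(18/5)²+4·(18/5)³)/(24·1000) = -999/125000 rad
Superposition: θ = Σ θ_i = -579/125000 rad ≈ -0.004632 rad

θ(18/5) = -579/125000 rad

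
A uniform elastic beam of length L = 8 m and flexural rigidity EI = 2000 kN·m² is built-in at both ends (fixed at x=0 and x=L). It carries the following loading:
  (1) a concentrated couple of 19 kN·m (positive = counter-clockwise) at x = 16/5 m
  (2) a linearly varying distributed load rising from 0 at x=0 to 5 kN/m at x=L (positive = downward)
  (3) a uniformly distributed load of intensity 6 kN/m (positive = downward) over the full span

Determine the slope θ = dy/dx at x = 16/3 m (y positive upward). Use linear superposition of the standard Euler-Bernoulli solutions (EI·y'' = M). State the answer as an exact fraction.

θ(16/3) = 8461/759375 rad

Load 1 — applied couple M₀=19 kN·m at a=16/5 m (b=L-a=24/5):
  θ_1 = (R_Ax²/2 - M_Ax - M₀(x-a))/EI  [x>a] with R_A=171/50, M_A=57/25 = ((171/50)·(16/3)²/2 - (57/25)·(16/3) - 19·((16/3)-(16/5)))/2000 = -19/9375 rad
Load 2 — triangular load w₀=5 kN/m (0→w₀ over full span):
  θ_2 = -w₀(2x(L-x)(L-2x)(x+2L)+x²(L-x)²)/(120LEI) = -5·(2·(16/3)·(8-(16/3))·(8-2·(16/3))·((16/3)+2·8)+(16/3)²·(8-(16/3))²)/(120·8·2000) = 112/30375 rad
Load 3 — uniform load w=6 kN/m over full span:
  θ_3 = -wx(L-x)(L-2x)/(12EI) = -6·(16/3)·(8-(16/3))·(8-2·(16/3))/(12·2000) = 32/3375 rad
Superposition: θ = Σ θ_i = 8461/759375 rad ≈ 0.011142 rad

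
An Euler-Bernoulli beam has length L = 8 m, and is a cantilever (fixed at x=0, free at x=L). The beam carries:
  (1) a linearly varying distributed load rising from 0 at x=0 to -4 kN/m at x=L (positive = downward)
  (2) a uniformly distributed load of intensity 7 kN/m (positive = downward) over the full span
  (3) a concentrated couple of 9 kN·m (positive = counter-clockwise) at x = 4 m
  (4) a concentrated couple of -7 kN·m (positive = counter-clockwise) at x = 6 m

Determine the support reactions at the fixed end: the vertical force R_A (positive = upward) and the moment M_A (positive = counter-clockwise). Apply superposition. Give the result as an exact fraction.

R_A = 40 kN, M_A = 410/3 kN·m

Load 1 — triangular load w₀=-4 kN/m (0→w₀ over full span):
  R_A = w₀L/2 = (-4)·8/2 = -16 kN
  M_A = w₀L²/3 = (-4)·8²/3 = -256/3 kN·m
Load 2 — uniform load w=7 kN/m over full span:
  R_A = wL = 7·8 = 56 kN
  M_A = wL²/2 = 7·8²/2 = 224 kN·m
Load 3 — applied couple M₀=9 kN·m at a=4 m (b=L-a=4):
  R_A = 0 kN
  M_A = -M₀ = -9 kN·m
Load 4 — applied couple M₀=-7 kN·m at a=6 m (b=L-a=2):
  R_A = 0 kN
  M_A = -M₀ = -(-7) = 7 kN·m
Superposition: R_A = 40 kN, M_A = 410/3 kN·m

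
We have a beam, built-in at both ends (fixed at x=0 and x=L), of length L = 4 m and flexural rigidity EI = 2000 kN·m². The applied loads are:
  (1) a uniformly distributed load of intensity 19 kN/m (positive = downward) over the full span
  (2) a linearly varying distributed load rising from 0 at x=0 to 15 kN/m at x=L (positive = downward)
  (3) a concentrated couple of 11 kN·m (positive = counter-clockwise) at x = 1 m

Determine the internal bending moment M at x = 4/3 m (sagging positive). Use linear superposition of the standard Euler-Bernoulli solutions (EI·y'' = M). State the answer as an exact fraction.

M(4/3) = 2657/432 kN·m

Load 1 — uniform load w=19 kN/m over full span:
  M_1 = wLx/2 - wL²/12 - wx²/2 = 19·4·(4/3)/2 - 19·4²/12 - 19·(4/3)²/2 = 76/9 kN·m
Load 2 — triangular load w₀=15 kN/m (0→w₀ over full span):
  M_2 = 3w₀Lx/20 - w₀L²/30 - w₀x³/(6L) = 3·15·4·(4/3)/20 - 15·4²/30 - 15·(4/3)³/(6·4) = 68/27 kN·m
Load 3 — applied couple M₀=11 kN·m at a=1 m (b=L-a=3):
  M_3 = R_Ax - M_A - M₀  [x>a] with R_A=99/32, M_A=-33/16 = (99/32)·(4/3) - (-33/16) - 11 = -77/16 kN·m
Superposition: M = Σ M_i = 2657/432 kN·m ≈ 6.150463 kN·m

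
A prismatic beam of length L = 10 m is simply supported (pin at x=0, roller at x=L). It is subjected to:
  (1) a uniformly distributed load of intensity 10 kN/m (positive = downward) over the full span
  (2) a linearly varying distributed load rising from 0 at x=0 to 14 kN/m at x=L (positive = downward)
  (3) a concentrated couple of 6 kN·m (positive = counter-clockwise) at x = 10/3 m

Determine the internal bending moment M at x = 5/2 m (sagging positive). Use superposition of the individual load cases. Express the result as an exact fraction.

M(5/2) = 2399/16 kN·m

Load 1 — uniform load w=10 kN/m over full span:
  M_1 = wx(L-x)/2 = 10·(5/2)·(10-(5/2))/2 = 375/4 kN·m
Load 2 — triangular load w₀=14 kN/m (0→w₀ over full span):
  M_2 = w₀Lx/6 - w₀x³/(6L) = 14·10·(5/2)/6 - 14·(5/2)³/(6·10) = 875/16 kN·m
Load 3 — applied couple M₀=6 kN·m at a=10/3 m (b=L-a=20/3):
  M_3 = M₀x/L  [x≤a] = 6·(5/2)/10 = 3/2 kN·m
Superposition: M = Σ M_i = 2399/16 kN·m ≈ 149.937500 kN·m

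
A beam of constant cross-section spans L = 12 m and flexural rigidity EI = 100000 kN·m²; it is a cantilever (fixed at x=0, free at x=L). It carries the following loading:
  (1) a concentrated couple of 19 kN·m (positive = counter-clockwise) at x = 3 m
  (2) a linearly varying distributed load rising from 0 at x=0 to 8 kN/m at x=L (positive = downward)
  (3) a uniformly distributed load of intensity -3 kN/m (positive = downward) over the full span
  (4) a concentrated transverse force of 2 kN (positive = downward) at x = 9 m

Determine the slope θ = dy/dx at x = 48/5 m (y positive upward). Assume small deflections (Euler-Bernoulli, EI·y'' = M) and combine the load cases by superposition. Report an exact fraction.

θ(48/5) = -68547/7812500 rad

Load 1 — applied couple M₀=19 kN·m at a=3 m (b=L-a=9):
  θ_1 = M₀a/EI  [x>a] = 19·3/100000 = 57/100000 rad
Load 2 — triangular load w₀=8 kN/m (0→w₀ over full span):
  θ_2 = (w₀Lx²/4-w₀L²x/3-w₀x⁴/(24L))/EI = (8·12·(48/5)²/4-8·12²·(48/5)/3-8·(48/5)⁴/(24·12))/100000 = -33408/1953125 rad
Load 3 — uniform load w=-3 kN/m over full span:
  θ_3 = -wx(x²-3Lx+3L²)/(6EI) = -(-3)·(48/5)·((48/5)²-3·12·(48/5)+3·12²)/(6·100000) = 3348/390625 rad
Load 4 — point force P=2 kN at a=9 m (b=L-a=3):
  θ_4 = -Pa²/(2EI)  [x>a] = -2·9²/(2·100000) = -81/100000 rad
Superposition: θ = Σ θ_i = -68547/7812500 rad ≈ -0.008774 rad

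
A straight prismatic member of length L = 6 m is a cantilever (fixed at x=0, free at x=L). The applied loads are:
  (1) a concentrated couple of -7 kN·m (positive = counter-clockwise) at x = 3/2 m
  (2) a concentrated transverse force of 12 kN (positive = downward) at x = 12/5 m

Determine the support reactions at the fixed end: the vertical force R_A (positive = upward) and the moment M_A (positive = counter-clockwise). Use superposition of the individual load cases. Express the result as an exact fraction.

R_A = 12 kN, M_A = 179/5 kN·m

Load 1 — applied couple M₀=-7 kN·m at a=3/2 m (b=L-a=9/2):
  R_A = 0 kN
  M_A = -M₀ = -(-7) = 7 kN·m
Load 2 — point force P=12 kN at a=12/5 m (b=L-a=18/5):
  R_A = P = 12 kN
  M_A = Pa = 12·(12/5) = 144/5 kN·m
Superposition: R_A = 12 kN, M_A = 179/5 kN·m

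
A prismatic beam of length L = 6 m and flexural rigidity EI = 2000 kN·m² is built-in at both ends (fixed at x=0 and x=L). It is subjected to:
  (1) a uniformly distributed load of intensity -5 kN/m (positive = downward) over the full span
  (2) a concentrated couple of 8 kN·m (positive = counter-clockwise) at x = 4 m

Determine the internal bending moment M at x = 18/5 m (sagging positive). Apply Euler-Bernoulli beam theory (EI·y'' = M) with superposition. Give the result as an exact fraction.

M(18/5) = -43/15 kN·m

Load 1 — uniform load w=-5 kN/m over full span:
  M_1 = wLx/2 - wL²/12 - wx²/2 = (-5)·6·(18/5)/2 - (-5)·6²/12 - (-5)·(18/5)²/2 = -33/5 kN·m
Load 2 — applied couple M₀=8 kN·m at a=4 m (b=L-a=2):
  M_2 = R_Ax - M_A  [x≤a] with R_A=16/9, M_A=8/3 = (16/9)·(18/5) - (8/3) = 56/15 kN·m
Superposition: M = Σ M_i = -43/15 kN·m ≈ -2.866667 kN·m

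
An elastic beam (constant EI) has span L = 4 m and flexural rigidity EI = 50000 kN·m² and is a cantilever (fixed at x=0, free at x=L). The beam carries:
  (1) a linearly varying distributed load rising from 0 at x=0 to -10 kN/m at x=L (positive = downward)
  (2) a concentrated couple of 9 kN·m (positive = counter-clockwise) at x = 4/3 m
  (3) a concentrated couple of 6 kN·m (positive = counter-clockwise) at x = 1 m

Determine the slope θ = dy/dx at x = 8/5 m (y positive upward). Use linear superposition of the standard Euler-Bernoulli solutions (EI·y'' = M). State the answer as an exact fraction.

Load 1 — triangular load w₀=-10 kN/m (0→w₀ over full span):
  θ_1 = (w₀Lx²/4-w₀L²x/3-w₀x⁴/(24L))/EI = ((-10)·4·(8/5)²/4-(-10)·4²·(8/5)/3-(-10)·(8/5)⁴/(24·4))/50000 = 472/390625 rad
Load 2 — applied couple M₀=9 kN·m at a=4/3 m (b=L-a=8/3):
  θ_2 = M₀a/EI  [x>a] = 9·(4/3)/50000 = 3/12500 rad
Load 3 — applied couple M₀=6 kN·m at a=1 m (b=L-a=3):
  θ_3 = M₀a/EI  [x>a] = 6·1/50000 = 3/25000 rad
Superposition: θ = Σ θ_i = 4901/3125000 rad ≈ 0.001568 rad

θ(8/5) = 4901/3125000 rad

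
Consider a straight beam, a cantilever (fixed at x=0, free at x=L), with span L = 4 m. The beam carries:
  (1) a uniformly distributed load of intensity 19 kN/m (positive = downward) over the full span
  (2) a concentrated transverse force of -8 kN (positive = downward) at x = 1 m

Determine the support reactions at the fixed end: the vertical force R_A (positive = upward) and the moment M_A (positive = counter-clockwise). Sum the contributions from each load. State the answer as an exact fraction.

Load 1 — uniform load w=19 kN/m over full span:
  R_A = wL = 19·4 = 76 kN
  M_A = wL²/2 = 19·4²/2 = 152 kN·m
Load 2 — point force P=-8 kN at a=1 m (b=L-a=3):
  R_A = P = (-8) = -8 kN
  M_A = Pa = (-8)·1 = -8 kN·m
Superposition: R_A = 68 kN, M_A = 144 kN·m

R_A = 68 kN, M_A = 144 kN·m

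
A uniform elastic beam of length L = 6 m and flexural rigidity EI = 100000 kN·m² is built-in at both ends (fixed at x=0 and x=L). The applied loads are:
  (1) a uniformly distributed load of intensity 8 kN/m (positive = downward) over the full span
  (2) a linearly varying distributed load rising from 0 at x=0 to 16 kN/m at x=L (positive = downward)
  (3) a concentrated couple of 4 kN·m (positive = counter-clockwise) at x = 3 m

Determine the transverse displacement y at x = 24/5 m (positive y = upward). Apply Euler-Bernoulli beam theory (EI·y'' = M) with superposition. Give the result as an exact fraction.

y(24/5) = -179793/781250000 m

Load 1 — uniform load w=8 kN/m over full span:
  y_1 = -wx²(L-x)²/(24EI) = -8·(24/5)²·(6-(24/5))²/(24·100000) = -216/1953125 m
Load 2 — triangular load w₀=16 kN/m (0→w₀ over full span):
  y_2 = -w₀x²(L-x)²(x+2L)/(120LEI) = -16·(24/5)²·(6-(24/5))²·((24/5)+2·6)/(120·6·100000) = -6048/48828125 m
Load 3 — applied couple M₀=4 kN·m at a=3 m (b=L-a=3):
  y_3 = (R_Ax³/6 - M_Ax²/2 - M₀(x-a)²/2)/EI  [x>a] with R_A=1, M_A=1 = (1·(24/5)³/6 - 1·(24/5)²/2 - 4·((24/5)-3)²/2)/100000 = 27/6250000 m
Superposition: y = Σ y_i = -179793/781250000 m ≈ -0.000230 m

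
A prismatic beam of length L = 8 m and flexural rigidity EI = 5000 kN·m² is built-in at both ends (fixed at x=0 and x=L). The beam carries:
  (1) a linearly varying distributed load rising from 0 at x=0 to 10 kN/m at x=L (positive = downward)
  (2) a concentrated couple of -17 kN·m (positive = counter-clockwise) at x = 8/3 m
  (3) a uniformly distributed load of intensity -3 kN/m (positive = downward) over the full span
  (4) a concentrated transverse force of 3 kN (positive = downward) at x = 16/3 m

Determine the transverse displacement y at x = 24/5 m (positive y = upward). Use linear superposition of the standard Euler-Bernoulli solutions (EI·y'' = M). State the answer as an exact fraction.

Load 1 — triangular load w₀=10 kN/m (0→w₀ over full span):
  y_1 = -w₀x²(L-x)²(x+2L)/(120LEI) = -10·(24/5)²·(8-(24/5))²·((24/5)+2·8)/(120·8·5000) = -19968/1953125 m
Load 2 — applied couple M₀=-17 kN·m at a=8/3 m (b=L-a=16/3):
  y_2 = (R_Ax³/6 - M_Ax²/2 - M₀(x-a)²/2)/EI  [x>a] with R_A=-17/6, M_A=0 = ((-17/6)·(24/5)³/6 - 0·(24/5)²/2 - (-17)·((24/5)-(8/3))²/2)/5000 = -1904/703125 m
Load 3 — uniform load w=-3 kN/m over full span:
  y_3 = -wx²(L-x)²/(24EI) = -(-3)·(24/5)²·(8-(24/5))²/(24·5000) = 2304/390625 m
Load 4 — point force P=3 kN at a=16/3 m (b=L-a=8/3):
  y_4 = -Pb²x²(3aL-(3a+b)x)/(6L³EI)  [x≤a] = -3·(8/3)²·(24/5)²·(3·(16/3)·8-(3·(16/3)+(8/3))·(24/5))/(6·8³·5000) = -96/78125 m
Superposition: y = Σ y_i = -145232/17578125 m ≈ -0.008262 m

y(24/5) = -145232/17578125 m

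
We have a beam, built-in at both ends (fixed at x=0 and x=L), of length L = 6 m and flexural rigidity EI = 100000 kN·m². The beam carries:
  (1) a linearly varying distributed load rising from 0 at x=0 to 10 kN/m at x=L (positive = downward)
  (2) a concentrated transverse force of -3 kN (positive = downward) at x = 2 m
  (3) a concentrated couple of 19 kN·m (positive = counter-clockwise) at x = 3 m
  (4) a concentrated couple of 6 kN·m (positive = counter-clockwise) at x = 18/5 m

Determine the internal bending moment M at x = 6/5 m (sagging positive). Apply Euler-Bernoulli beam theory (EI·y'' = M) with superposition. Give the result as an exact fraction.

Load 1 — triangular load w₀=10 kN/m (0→w₀ over full span):
  M_1 = 3w₀Lx/20 - w₀L²/30 - w₀x³/(6L) = 3·10·6·(6/5)/20 - 10·6²/30 - 10·(6/5)³/(6·6) = -42/25 kN·m
Load 2 — point force P=-3 kN at a=2 m (b=L-a=4):
  M_2 = Pb²(3a+b)x/L³ - Pab²/L²  [x≤a] = (-3)·4²·(3·2+4)·(6/5)/6³ - (-3)·2·4²/6² = 0 kN·m
Load 3 — applied couple M₀=19 kN·m at a=3 m (b=L-a=3):
  M_3 = R_Ax - M_A  [x≤a] with R_A=19/4, M_A=19/4 = (19/4)·(6/5) - (19/4) = 19/20 kN·m
Load 4 — applied couple M₀=6 kN·m at a=18/5 m (b=L-a=12/5):
  M_4 = R_Ax - M_A  [x≤a] with R_A=36/25, M_A=48/25 = (36/25)·(6/5) - (48/25) = -24/125 kN·m
Superposition: M = Σ M_i = -461/500 kN·m ≈ -0.922000 kN·m

M(6/5) = -461/500 kN·m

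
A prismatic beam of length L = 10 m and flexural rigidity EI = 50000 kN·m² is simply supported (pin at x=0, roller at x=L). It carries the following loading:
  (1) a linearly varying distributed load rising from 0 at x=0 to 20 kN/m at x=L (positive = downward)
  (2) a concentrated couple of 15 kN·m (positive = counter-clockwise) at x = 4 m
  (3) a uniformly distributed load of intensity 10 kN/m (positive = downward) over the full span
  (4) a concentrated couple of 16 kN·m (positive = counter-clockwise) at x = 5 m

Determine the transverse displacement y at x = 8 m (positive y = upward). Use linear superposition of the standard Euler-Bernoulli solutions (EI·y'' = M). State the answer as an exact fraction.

y(8) = -1454/46875 m

Load 1 — triangular load w₀=20 kN/m (0→w₀ over full span):
  y_1 = -w₀x(7L⁴-10L²x²+3x⁴)/(360LEI) = -20·8·(7·10⁴-10·10²·8²+3·8⁴)/(360·10·50000) = -254/15625 m
Load 2 — applied couple M₀=15 kN·m at a=4 m (b=L-a=6):
  y_2 = (M₀x³/(6L)-M₀(x-a)²/2+C₁x)/EI  [x>a] with C₁=M₀(3b²-L²)/(6L)=2 = (15·8³/(6·10)-15·(8-4)²/2+2·8)/50000 = 3/6250 m
Load 3 — uniform load w=10 kN/m over full span:
  y_3 = -wx(L³-2Lx²+x³)/(24EI) = -10·8·(10³-2·10·8²+8³)/(24·50000) = -29/1875 m
Load 4 — applied couple M₀=16 kN·m at a=5 m (b=L-a=5):
  y_4 = (M₀x³/(6L)-M₀(x-a)²/2+C₁x)/EI  [x>a] with C₁=M₀(3b²-L²)/(6L)=-20/3 = (16·8³/(6·10)-16·(8-5)²/2+(-20/3)·8)/50000 = 7/31250 m
Superposition: y = Σ y_i = -1454/46875 m ≈ -0.031019 m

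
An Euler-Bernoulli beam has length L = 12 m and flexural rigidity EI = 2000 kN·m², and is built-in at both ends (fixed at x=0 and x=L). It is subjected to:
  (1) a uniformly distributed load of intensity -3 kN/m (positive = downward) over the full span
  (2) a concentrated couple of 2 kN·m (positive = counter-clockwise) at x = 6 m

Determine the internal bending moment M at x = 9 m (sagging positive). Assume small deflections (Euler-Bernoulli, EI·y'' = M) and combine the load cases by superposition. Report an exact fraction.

Load 1 — uniform load w=-3 kN/m over full span:
  M_1 = wLx/2 - wL²/12 - wx²/2 = (-3)·12·9/2 - (-3)·12²/12 - (-3)·9²/2 = -9/2 kN·m
Load 2 — applied couple M₀=2 kN·m at a=6 m (b=L-a=6):
  M_2 = R_Ax - M_A - M₀  [x>a] with R_A=1/4, M_A=1/2 = (1/4)·9 - (1/2) - 2 = -1/4 kN·m
Superposition: M = Σ M_i = -19/4 kN·m ≈ -4.750000 kN·m

M(9) = -19/4 kN·m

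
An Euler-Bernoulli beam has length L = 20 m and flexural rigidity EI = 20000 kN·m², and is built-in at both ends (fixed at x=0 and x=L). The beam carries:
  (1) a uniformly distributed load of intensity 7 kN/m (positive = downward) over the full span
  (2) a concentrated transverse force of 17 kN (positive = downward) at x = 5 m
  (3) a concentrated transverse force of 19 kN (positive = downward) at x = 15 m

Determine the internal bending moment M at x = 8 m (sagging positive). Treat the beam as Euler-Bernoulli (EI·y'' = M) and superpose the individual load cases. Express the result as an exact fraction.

Load 1 — uniform load w=7 kN/m over full span:
  M_1 = wLx/2 - wL²/12 - wx²/2 = 7·20·8/2 - 7·20²/12 - 7·8²/2 = 308/3 kN·m
Load 2 — point force P=17 kN at a=5 m (b=L-a=15):
  M_2 = Pa²(a+3b)(L-x)/L³ - Pa²b/L²  [x>a] = 17·5²·(5+3·15)·(20-8)/20³ - 17·5²·15/20² = 255/16 kN·m
Load 3 — point force P=19 kN at a=15 m (b=L-a=5):
  M_3 = Pb²(3a+b)x/L³ - Pab²/L²  [x≤a] = 19·5²·(3·15+5)·8/20³ - 19·15·5²/20² = 95/16 kN·m
Superposition: M = Σ M_i = 2989/24 kN·m ≈ 124.541667 kN·m

M(8) = 2989/24 kN·m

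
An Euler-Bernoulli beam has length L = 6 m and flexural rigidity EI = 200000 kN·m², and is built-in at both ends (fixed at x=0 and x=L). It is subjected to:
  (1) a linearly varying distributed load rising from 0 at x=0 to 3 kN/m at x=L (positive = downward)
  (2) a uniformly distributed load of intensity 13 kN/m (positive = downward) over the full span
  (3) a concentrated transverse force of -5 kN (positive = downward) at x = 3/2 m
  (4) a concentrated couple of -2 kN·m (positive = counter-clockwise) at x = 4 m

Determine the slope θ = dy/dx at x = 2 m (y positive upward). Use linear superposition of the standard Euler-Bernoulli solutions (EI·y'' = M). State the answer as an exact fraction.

Load 1 — triangular load w₀=3 kN/m (0→w₀ over full span):
  θ_1 = -w₀(2x(L-x)(L-2x)(x+2L)+x²(L-x)²)/(120LEI) = -3·(2·2·(6-2)·(6-2·2)·(2+2·6)+2²·(6-2)²)/(120·6·200000) = -1/93750 rad
Load 2 — uniform load w=13 kN/m over full span:
  θ_2 = -wx(L-x)(L-2x)/(12EI) = -13·2·(6-2)·(6-2·2)/(12·200000) = -13/150000 rad
Load 3 — point force P=-5 kN at a=3/2 m (b=L-a=9/2):
  θ_3 = Pa²(L-x)(2bL-(3b+a)(L-x))/(2L³EI)  [x>a] = (-5)·(3/2)²·(6-2)·(2·(9/2)·6-(3·(9/2)+(3/2))·(6-2))/(2·6³·200000) = 1/320000 rad
Load 4 — applied couple M₀=-2 kN·m at a=4 m (b=L-a=2):
  θ_4 = (R_Ax²/2 - M_Ax)/EI  [x≤a] with R_A=-4/9, M_A=-2/3 = ((-4/9)·2²/2 - (-2/3)·2)/200000 = 1/450000 rad
Superposition: θ = Σ θ_i = -6623/72000000 rad ≈ -0.000092 rad

θ(2) = -6623/72000000 rad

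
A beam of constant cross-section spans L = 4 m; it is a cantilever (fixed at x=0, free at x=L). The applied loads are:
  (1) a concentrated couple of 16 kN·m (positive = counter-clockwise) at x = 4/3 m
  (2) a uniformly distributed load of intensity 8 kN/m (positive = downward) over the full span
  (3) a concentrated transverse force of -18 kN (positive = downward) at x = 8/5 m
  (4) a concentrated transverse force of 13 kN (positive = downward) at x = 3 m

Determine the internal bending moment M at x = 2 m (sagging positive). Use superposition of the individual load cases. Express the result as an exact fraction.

Load 1 — applied couple M₀=16 kN·m at a=4/3 m (b=L-a=8/3):
  M_1 = 0  [x>a] = 0 kN·m
Load 2 — uniform load w=8 kN/m over full span:
  M_2 = -w(L-x)²/2 = -8·(4-2)²/2 = -16 kN·m
Load 3 — point force P=-18 kN at a=8/5 m (b=L-a=12/5):
  M_3 = 0  [x>a] = 0 kN·m
Load 4 — point force P=13 kN at a=3 m (b=L-a=1):
  M_4 = -P(a-x)  [x≤a] = -13·(3-2) = -13 kN·m
Superposition: M = Σ M_i = -29 kN·m ≈ -29.000000 kN·m

M(2) = -29 kN·m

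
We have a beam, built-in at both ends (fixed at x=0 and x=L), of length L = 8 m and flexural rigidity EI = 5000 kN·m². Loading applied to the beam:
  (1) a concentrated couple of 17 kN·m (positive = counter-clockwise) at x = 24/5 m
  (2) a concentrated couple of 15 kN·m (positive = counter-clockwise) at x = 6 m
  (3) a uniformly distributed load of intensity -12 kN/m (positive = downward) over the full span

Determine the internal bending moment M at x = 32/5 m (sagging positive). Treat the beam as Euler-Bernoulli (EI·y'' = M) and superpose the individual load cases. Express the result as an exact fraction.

Load 1 — applied couple M₀=17 kN·m at a=24/5 m (b=L-a=16/5):
  M_1 = R_Ax - M_A - M₀  [x>a] with R_A=153/50, M_A=136/25 = (153/50)·(32/5) - (136/25) - 17 = -357/125 kN·m
Load 2 — applied couple M₀=15 kN·m at a=6 m (b=L-a=2):
  M_2 = R_Ax - M_A - M₀  [x>a] with R_A=135/64, M_A=75/16 = (135/64)·(32/5) - (75/16) - 15 = -99/16 kN·m
Load 3 — uniform load w=-12 kN/m over full span:
  M_3 = wLx/2 - wL²/12 - wx²/2 = (-12)·8·(32/5)/2 - (-12)·8²/12 - (-12)·(32/5)²/2 = 64/25 kN·m
Superposition: M = Σ M_i = -12967/2000 kN·m ≈ -6.483500 kN·m

M(32/5) = -12967/2000 kN·m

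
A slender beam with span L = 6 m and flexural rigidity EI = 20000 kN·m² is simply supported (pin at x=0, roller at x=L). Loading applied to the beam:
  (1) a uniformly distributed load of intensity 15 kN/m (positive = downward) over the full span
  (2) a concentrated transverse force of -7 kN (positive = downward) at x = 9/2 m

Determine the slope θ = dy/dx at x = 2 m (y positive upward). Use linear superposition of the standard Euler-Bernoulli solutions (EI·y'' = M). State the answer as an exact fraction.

Load 1 — uniform load w=15 kN/m over full span:
  θ_1 = -w(L³-6Lx²+4x³)/(24EI) = -15·(6³-6·6·2²+4·2³)/(24·20000) = -13/4000 rad
Load 2 — point force P=-7 kN at a=9/2 m (b=L-a=3/2):
  θ_2 = -Pb(L²-b²-3x²)/(6LEI)  [x≤a] = -(-7)·(3/2)·(6²-(3/2)²-3·2²)/(6·6·20000) = 203/640000 rad
Superposition: θ = Σ θ_i = -1877/640000 rad ≈ -0.002933 rad

θ(2) = -1877/640000 rad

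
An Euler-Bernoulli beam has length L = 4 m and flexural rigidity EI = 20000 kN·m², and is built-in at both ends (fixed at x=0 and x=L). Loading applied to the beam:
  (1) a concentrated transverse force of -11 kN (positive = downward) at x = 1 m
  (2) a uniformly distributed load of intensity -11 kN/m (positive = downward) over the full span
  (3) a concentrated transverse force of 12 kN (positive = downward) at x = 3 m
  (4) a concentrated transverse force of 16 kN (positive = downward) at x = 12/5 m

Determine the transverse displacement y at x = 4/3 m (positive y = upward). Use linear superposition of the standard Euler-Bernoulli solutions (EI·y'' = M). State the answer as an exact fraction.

y(4/3) = 24299/151875000 m

Load 1 — point force P=-11 kN at a=1 m (b=L-a=3):
  y_1 = -Pa²(L-x)²(3bL-(3b+a)(L-x))/(6L³EI)  [x>a] = -(-11)·1²·(4-(4/3))²·(3·3·4-(3·3+1)·(4-(4/3)))/(6·4³·20000) = 77/810000 m
Load 2 — uniform load w=-11 kN/m over full span:
  y_2 = -wx²(L-x)²/(24EI) = -(-11)·(4/3)²·(4-(4/3))²/(24·20000) = 44/151875 m
Load 3 — point force P=12 kN at a=3 m (b=L-a=1):
  y_3 = -Pb²x²(3aL-(3a+b)x)/(6L³EI)  [x≤a] = -12·1²·(4/3)²·(3·3·4-(3·3+1)·(4/3))/(6·4³·20000) = -17/270000 m
Load 4 — point force P=16 kN at a=12/5 m (b=L-a=8/5):
  y_4 = -Pb²x²(3aL-(3a+b)x)/(6L³EI)  [x≤a] = -16·(8/5)²·(4/3)²·(3·(12/5)·4-(3·(12/5)+(8/5))·(4/3))/(6·4³·20000) = -1024/6328125 m
Superposition: y = Σ y_i = 24299/151875000 m ≈ 0.000160 m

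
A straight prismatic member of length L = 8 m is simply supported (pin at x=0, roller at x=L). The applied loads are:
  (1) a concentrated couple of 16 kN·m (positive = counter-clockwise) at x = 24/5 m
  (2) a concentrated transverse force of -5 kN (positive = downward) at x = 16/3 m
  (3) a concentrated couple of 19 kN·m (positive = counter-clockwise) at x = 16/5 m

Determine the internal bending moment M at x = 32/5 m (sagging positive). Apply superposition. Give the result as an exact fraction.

M(32/5) = -37/3 kN·m

Load 1 — applied couple M₀=16 kN·m at a=24/5 m (b=L-a=16/5):
  M_1 = M₀x/L - M₀  [x>a] = 16·(32/5)/8 - 16 = -16/5 kN·m
Load 2 — point force P=-5 kN at a=16/3 m (b=L-a=8/3):
  M_2 = Pa(L-x)/L  [x>a] = (-5)·(16/3)·(8-(32/5))/8 = -16/3 kN·m
Load 3 — applied couple M₀=19 kN·m at a=16/5 m (b=L-a=24/5):
  M_3 = M₀x/L - M₀  [x>a] = 19·(32/5)/8 - 19 = -19/5 kN·m
Superposition: M = Σ M_i = -37/3 kN·m ≈ -12.333333 kN·m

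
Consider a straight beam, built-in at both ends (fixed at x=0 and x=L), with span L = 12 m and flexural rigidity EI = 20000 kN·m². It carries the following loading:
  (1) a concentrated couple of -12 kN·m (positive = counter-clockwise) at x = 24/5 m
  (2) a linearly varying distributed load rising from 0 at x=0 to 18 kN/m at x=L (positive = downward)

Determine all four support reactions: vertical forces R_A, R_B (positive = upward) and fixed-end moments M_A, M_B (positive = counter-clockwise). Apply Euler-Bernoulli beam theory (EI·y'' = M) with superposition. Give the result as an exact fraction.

Load 1 — applied couple M₀=-12 kN·m at a=24/5 m (b=L-a=36/5):
  R_A = 6M₀ab/L³ = 6·(-12)·(24/5)·(36/5)/12³ = -36/25 kN
  M_A = M₀b(2a-b)/L² = (-12)·(36/5)·(2·(24/5)-(36/5))/12² = -36/25 kN·m
  R_B = -6M₀ab/L³ = -6·(-12)·(24/5)·(36/5)/12³ = 36/25 kN
  M_B = M₀a(2b-a)/L² = (-12)·(24/5)·(2·(36/5)-(24/5))/12² = -96/25 kN·m
Load 2 — triangular load w₀=18 kN/m (0→w₀ over full span):
  R_A = 3w₀L/20 = 3·18·12/20 = 162/5 kN
  M_A = w₀L²/30 = 18·12²/30 = 432/5 kN·m
  R_B = 7w₀L/20 = 7·18·12/20 = 378/5 kN
  M_B = -w₀L²/20 = -18·12²/20 = -648/5 kN·m
Superposition: R_A = 774/25 kN, M_A = 2124/25 kN·m, R_B = 1926/25 kN, M_B = -3336/25 kN·m

R_A = 774/25 kN, M_A = 2124/25 kN·m, R_B = 1926/25 kN, M_B = -3336/25 kN·m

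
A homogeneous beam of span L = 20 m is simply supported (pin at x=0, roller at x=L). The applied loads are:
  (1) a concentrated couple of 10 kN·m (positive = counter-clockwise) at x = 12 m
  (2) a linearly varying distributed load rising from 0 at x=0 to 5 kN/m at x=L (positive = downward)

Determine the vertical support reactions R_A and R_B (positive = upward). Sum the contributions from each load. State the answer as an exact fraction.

R_A = 103/6 kN, R_B = 197/6 kN

Load 1 — applied couple M₀=10 kN·m at a=12 m (b=L-a=8):
  R_A = M₀/L = 10/20 = 1/2 kN
  R_B = -M₀/L = -10/20 = -1/2 kN
Load 2 — triangular load w₀=5 kN/m (0→w₀ over full span):
  R_A = w₀L/6 = 5·20/6 = 50/3 kN
  R_B = w₀L/3 = 5·20/3 = 100/3 kN
Superposition: R_A = 103/6 kN, R_B = 197/6 kN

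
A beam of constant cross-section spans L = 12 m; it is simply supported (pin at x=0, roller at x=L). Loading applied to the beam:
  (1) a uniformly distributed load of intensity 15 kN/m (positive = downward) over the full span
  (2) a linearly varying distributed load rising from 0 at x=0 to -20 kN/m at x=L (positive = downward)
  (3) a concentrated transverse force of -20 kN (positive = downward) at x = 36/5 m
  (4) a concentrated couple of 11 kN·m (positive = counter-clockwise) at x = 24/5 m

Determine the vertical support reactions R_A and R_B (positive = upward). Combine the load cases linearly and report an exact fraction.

Load 1 — uniform load w=15 kN/m over full span:
  R_A = wL/2 = 15·12/2 = 90 kN
  R_B = wL/2 = 15·12/2 = 90 kN
Load 2 — triangular load w₀=-20 kN/m (0→w₀ over full span):
  R_A = w₀L/6 = (-20)·12/6 = -40 kN
  R_B = w₀L/3 = (-20)·12/3 = -80 kN
Load 3 — point force P=-20 kN at a=36/5 m (b=L-a=24/5):
  R_A = Pb/L = (-20)·(24/5)/12 = -8 kN
  R_B = Pa/L = (-20)·(36/5)/12 = -12 kN
Load 4 — applied couple M₀=11 kN·m at a=24/5 m (b=L-a=36/5):
  R_A = M₀/L = 11/12 kN
  R_B = -M₀/L = -11/12 kN
Superposition: R_A = 515/12 kN, R_B = -35/12 kN

R_A = 515/12 kN, R_B = -35/12 kN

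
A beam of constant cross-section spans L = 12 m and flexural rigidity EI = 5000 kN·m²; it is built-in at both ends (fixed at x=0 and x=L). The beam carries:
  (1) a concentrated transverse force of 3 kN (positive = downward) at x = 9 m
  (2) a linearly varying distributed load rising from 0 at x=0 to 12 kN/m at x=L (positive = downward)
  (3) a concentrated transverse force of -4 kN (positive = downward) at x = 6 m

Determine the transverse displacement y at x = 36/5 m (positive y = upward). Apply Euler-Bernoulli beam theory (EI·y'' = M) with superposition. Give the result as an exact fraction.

y(36/5) = -9152073/156250000 m

Load 1 — point force P=3 kN at a=9 m (b=L-a=3):
  y_1 = -Pb²x²(3aL-(3a+b)x)/(6L³EI)  [x≤a] = -3·3²·(36/5)²·(3·9·12-(3·9+3)·(36/5))/(6·12³·5000) = -729/250000 m
Load 2 — triangular load w₀=12 kN/m (0→w₀ over full span):
  y_2 = -w₀x²(L-x)²(x+2L)/(120LEI) = -12·(36/5)²·(12-(36/5))²·((36/5)+2·12)/(120·12·5000) = -606528/9765625 m
Load 3 — point force P=-4 kN at a=6 m (b=L-a=6):
  y_3 = -Pa²(L-x)²(3bL-(3b+a)(L-x))/(6L³EI)  [x>a] = -(-4)·6²·(12-(36/5))²·(3·6·12-(3·6+6)·(12-(36/5)))/(6·12³·5000) = 504/78125 m
Superposition: y = Σ y_i = -9152073/156250000 m ≈ -0.058573 m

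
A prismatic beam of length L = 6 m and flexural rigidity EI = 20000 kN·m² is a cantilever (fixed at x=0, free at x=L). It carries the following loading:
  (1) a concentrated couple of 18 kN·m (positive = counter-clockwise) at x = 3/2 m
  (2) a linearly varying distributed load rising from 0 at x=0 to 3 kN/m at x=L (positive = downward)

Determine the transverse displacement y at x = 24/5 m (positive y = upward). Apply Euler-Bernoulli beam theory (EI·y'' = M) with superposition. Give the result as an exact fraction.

y(24/5) = -9381177/1250000000 m

Load 1 — applied couple M₀=18 kN·m at a=3/2 m (b=L-a=9/2):
  y_1 = M₀a(2x-a)/(2EI)  [x>a] = 18·(3/2)·(2·(24/5)-(3/2))/(2·20000) = 2187/400000 m
Load 2 — triangular load w₀=3 kN/m (0→w₀ over full span):
  y_2 = (w₀Lx³/12-w₀L²x²/6-w₀x⁵/(120L))/EI = (3·6·(24/5)³/12-3·6²·(24/5)²/6-3·(24/5)⁵/(120·6))/20000 = -126684/9765625 m
Superposition: y = Σ y_i = -9381177/1250000000 m ≈ -0.007505 m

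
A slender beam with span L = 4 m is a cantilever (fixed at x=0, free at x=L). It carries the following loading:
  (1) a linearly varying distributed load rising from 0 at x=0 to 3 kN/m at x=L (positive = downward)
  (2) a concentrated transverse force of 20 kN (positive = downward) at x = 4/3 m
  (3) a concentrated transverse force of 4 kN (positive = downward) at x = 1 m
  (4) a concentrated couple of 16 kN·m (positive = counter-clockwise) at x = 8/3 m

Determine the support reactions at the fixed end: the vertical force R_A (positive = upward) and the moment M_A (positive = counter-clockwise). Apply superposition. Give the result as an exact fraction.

R_A = 30 kN, M_A = 92/3 kN·m

Load 1 — triangular load w₀=3 kN/m (0→w₀ over full span):
  R_A = w₀L/2 = 3·4/2 = 6 kN
  M_A = w₀L²/3 = 3·4²/3 = 16 kN·m
Load 2 — point force P=20 kN at a=4/3 m (b=L-a=8/3):
  R_A = P = 20 kN
  M_A = Pa = 20·(4/3) = 80/3 kN·m
Load 3 — point force P=4 kN at a=1 m (b=L-a=3):
  R_A = P = 4 kN
  M_A = Pa = 4·1 = 4 kN·m
Load 4 — applied couple M₀=16 kN·m at a=8/3 m (b=L-a=4/3):
  R_A = 0 kN
  M_A = -M₀ = -16 kN·m
Superposition: R_A = 30 kN, M_A = 92/3 kN·m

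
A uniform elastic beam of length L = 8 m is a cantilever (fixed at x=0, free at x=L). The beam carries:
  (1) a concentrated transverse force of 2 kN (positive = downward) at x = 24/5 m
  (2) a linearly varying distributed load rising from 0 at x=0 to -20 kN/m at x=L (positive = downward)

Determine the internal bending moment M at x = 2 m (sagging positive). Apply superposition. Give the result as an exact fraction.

M(2) = 1322/5 kN·m

Load 1 — point force P=2 kN at a=24/5 m (b=L-a=16/5):
  M_1 = -P(a-x)  [x≤a] = -2·((24/5)-2) = -28/5 kN·m
Load 2 — triangular load w₀=-20 kN/m (0→w₀ over full span):
  M_2 = w₀Lx/2 - w₀L²/3 - w₀x³/(6L) = (-20)·8·2/2 - (-20)·8²/3 - (-20)·2³/(6·8) = 270 kN·m
Superposition: M = Σ M_i = 1322/5 kN·m ≈ 264.400000 kN·m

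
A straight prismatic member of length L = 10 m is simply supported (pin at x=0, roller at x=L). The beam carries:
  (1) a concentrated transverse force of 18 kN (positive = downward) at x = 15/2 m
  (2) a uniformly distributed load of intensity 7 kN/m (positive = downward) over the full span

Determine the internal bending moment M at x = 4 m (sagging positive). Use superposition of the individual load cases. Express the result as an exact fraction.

Load 1 — point force P=18 kN at a=15/2 m (b=L-a=5/2):
  M_1 = Pbx/L  [x≤a] = 18·(5/2)·4/10 = 18 kN·m
Load 2 — uniform load w=7 kN/m over full span:
  M_2 = wx(L-x)/2 = 7·4·(10-4)/2 = 84 kN·m
Superposition: M = Σ M_i = 102 kN·m ≈ 102.000000 kN·m

M(4) = 102 kN·m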